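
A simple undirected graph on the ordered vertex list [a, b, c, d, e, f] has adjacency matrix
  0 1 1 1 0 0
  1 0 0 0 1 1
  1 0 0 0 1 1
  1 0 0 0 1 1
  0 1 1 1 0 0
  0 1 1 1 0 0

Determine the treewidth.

A width-3 tree decomposition is:
Bags: B1 = {b, c, d, e}  B2 = {b, c, d, f}  B3 = {a, b, c, d}
Tree: B1–B2, B2–B3
Every bag has size at most 4, so the width is 4 − 1 = 3 and tw(G) ≤ 3. For the lower bound: the 4 vertex sets {b,e}, {d,f}, {c}, {a} are disjoint, each induces a connected subgraph, and every pair is joined by at least one edge of G. Contracting each set to a single vertex therefore yields K_{4} as a minor, and since treewidth is minor-monotone, tw(G) ≥ tw(K_{4}) = 3. Hence tw(G) = 3 exactly.

3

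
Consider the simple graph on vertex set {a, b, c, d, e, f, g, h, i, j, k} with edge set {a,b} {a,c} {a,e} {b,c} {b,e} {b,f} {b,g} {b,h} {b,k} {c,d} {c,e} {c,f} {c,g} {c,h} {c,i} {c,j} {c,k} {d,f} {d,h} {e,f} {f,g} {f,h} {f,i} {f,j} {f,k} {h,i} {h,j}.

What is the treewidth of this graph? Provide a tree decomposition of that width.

Treewidth 3.
One such decomposition:
Bags: B1 = {b, c, e, f}  B2 = {b, c, f, h}  B3 = {c, f, h, i}  B4 = {c, f, h, j}  B5 = {b, c, f, g}  B6 = {c, d, f, h}  B7 = {b, c, f, k}  B8 = {a, b, c, e}
Tree: B1–B2, B2–B3, B3–B4, B1–B5, B3–B6, B5–B7, B1–B8

The largest bag has 4 vertices, giving width 3; this decomposition certifies tw(G) ≤ 3. Conversely, {a, b, c, e} is a clique of size 4, and the vertices of any clique must share a bag in every tree decomposition; so some bag has ≥ 4 vertices and tw(G) ≥ 3. The upper and lower bounds meet at 3, so that is the treewidth.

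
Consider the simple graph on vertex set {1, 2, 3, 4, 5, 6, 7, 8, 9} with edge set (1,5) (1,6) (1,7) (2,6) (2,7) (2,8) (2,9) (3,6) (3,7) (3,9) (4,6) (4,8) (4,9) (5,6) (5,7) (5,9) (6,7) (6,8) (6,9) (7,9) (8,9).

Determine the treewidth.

3

A width-3 tree decomposition is:
Bags: B1 = {5, 6, 7, 9}  B2 = {2, 6, 7, 9}  B3 = {1, 5, 6, 7}  B4 = {2, 6, 8, 9}  B5 = {4, 6, 8, 9}  B6 = {3, 6, 7, 9}
Tree: B1–B2, B1–B3, B2–B4, B4–B5, B2–B6
Every bag has size at most 4, so the width is 4 − 1 = 3 and tw(G) ≤ 3. On the other hand G contains the 4-clique {1, 5, 6, 7}. A clique must lie in a single bag of any decomposition, so no decomposition can have width below 3. The upper and lower bounds meet at 3, so that is the treewidth.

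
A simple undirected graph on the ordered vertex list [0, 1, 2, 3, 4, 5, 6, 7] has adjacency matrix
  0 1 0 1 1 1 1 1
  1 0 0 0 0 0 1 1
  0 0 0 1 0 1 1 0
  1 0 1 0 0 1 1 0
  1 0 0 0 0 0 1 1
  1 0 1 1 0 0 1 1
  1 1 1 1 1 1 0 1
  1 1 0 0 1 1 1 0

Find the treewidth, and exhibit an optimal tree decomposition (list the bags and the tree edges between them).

Treewidth 3.
One optimal decomposition is:
Bags: B1 = {0, 3, 5, 6}  B2 = {0, 5, 6, 7}  B3 = {0, 1, 6, 7}  B4 = {2, 3, 5, 6}  B5 = {0, 4, 6, 7}
Tree: B1–B2, B2–B3, B1–B4, B3–B5

The largest bag has 4 vertices, giving width 3; this decomposition certifies tw(G) ≤ 3. Conversely, {0, 3, 5, 6} is a clique of size 4, and the vertices of any clique must share a bag in every tree decomposition; so some bag has ≥ 4 vertices and tw(G) ≥ 3. Hence tw(G) = 3 exactly.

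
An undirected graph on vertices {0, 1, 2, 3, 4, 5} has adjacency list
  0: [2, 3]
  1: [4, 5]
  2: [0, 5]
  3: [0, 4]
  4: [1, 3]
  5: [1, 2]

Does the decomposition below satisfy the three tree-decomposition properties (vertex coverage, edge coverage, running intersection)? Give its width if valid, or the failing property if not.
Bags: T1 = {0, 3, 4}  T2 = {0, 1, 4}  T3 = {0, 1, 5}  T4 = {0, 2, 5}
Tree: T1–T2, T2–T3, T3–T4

Checking the three conditions: (i) the bags cover all of {0, 1, 2, 3, 4, 5}; (ii) for each edge, some bag contains both endpoints; (iii) the bags containing any fixed vertex form a subtree. All hold, so the decomposition is valid with width 3 − 1 = 2.

Yes; width 2.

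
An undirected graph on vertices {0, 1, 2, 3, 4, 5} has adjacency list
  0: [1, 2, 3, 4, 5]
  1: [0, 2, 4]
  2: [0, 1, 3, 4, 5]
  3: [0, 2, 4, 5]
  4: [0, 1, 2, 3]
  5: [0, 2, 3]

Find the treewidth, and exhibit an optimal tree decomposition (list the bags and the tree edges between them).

Treewidth 3.
One such decomposition:
Bags: B1 = {0, 2, 3, 4}  B2 = {0, 1, 2, 4}  B3 = {0, 2, 3, 5}
Tree: B1–B2, B1–B3

Each bag holds 4 vertices, so the decomposition has width 3, which upper-bounds the treewidth. For the lower bound, the 4 vertices {0, 1, 2, 4} are pairwise adjacent, and any tree decomposition puts a clique entirely inside one bag — forcing width ≥ 3. The upper and lower bounds meet at 3, so that is the treewidth.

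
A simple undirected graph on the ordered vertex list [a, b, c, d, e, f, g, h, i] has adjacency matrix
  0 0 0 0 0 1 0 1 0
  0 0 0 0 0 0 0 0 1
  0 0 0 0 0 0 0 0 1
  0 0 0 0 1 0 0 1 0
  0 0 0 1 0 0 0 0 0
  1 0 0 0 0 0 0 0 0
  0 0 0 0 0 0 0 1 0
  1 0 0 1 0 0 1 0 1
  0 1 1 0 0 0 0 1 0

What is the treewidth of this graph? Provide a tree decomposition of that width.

Treewidth 1.
Bags: B1 = {h, i}  B2 = {d, h}  B3 = {a, h}  B4 = {b, i}  B5 = {c, i}  B6 = {a, f}  B7 = {g, h}  B8 = {d, e}
Tree: B1–B2, B2–B3, B1–B4, B4–B5, B3–B6, B1–B7, B2–B8

Every bag has size at most 2, so the width is 2 − 1 = 1 and tw(G) ≤ 1. G has an edge, so its treewidth is at least 1. The upper and lower bounds meet at 1, so that is the treewidth.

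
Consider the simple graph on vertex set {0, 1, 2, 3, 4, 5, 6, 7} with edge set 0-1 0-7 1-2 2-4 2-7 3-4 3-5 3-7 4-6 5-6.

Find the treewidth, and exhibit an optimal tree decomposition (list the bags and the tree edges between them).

Every bag has size at most 3, so the width is 3 − 1 = 2 and tw(G) ≤ 2. For the lower bound, G contains the cycle 0–1–2–7–0, so G is not a forest; only forests have treewidth ≤ 1, hence tw(G) ≥ 2. The upper and lower bounds meet at 2, so that is the treewidth.

Treewidth 2.
Bags: B1 = {0, 1, 7}  B2 = {1, 2, 7}  B3 = {2, 3, 7}  B4 = {2, 3, 4}  B5 = {3, 4, 5}  B6 = {4, 5, 6}
Tree: B1–B2, B2–B3, B3–B4, B4–B5, B5–B6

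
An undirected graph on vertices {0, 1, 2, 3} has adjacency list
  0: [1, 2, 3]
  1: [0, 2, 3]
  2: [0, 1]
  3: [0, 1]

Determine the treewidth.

2

A width-2 tree decomposition is:
Bags: B1 = {0, 1, 3}  B2 = {0, 1, 2}
Tree: B1–B2
Every bag has size at most 3, so the width is 3 − 1 = 2 and tw(G) ≤ 2. For the lower bound, the 3 vertices {0, 1, 2} are pairwise adjacent, and any tree decomposition puts a clique entirely inside one bag — forcing width ≥ 2. Combining the bounds, tw(G) = 2.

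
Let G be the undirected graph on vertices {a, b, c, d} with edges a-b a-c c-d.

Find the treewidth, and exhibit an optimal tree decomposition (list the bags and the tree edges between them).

The largest bag has 2 vertices, giving width 1; this decomposition certifies tw(G) ≤ 1. Since G has at least one edge (e.g. d–c), it is not an edgeless graph, so tw(G) ≥ 1. Hence tw(G) = 1 exactly.

Treewidth 1.
One such decomposition:
Bags: B1 = {c, d}  B2 = {a, c}  B3 = {a, b}
Tree: B1–B2, B2–B3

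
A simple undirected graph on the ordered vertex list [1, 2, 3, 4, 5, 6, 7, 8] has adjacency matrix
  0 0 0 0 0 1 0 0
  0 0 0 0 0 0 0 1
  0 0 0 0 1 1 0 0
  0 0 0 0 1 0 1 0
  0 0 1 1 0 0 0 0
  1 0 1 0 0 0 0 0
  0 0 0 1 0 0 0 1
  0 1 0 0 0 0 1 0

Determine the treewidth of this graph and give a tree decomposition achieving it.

Every bag has size at most 2, so the width is 2 − 1 = 1 and tw(G) ≤ 1. Any graph with an edge has treewidth ≥ 1, and G has the edge 2–8. Therefore the treewidth is 1.

Treewidth 1.
One optimal decomposition is:
Bags: B1 = {2, 8}  B2 = {7, 8}  B3 = {4, 7}  B4 = {4, 5}  B5 = {3, 5}  B6 = {3, 6}  B7 = {1, 6}
Tree: B1–B2, B2–B3, B3–B4, B4–B5, B5–B6, B6–B7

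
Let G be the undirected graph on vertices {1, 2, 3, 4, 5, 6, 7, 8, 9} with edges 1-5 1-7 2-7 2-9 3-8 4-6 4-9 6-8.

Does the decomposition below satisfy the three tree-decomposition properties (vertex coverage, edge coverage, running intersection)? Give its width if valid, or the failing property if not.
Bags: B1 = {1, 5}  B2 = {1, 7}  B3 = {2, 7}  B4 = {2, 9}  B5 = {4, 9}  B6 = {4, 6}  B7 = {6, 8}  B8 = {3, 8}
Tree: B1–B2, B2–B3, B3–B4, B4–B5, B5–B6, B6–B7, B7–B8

Every vertex of G appears in some bag (union = {1, 2, 3, 4, 5, 6, 7, 8, 9}); every edge is covered by a bag; and for each vertex v the set of bags containing v is connected in the bag tree. The decomposition is therefore valid. The largest bag has 2 vertices, so the width is 1.

Yes; width 1.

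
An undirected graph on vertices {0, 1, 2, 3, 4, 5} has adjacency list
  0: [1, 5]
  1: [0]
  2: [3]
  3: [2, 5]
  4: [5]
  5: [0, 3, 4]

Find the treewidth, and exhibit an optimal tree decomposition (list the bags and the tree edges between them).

Treewidth 1.
One optimal decomposition is:
Bags: B1 = {3, 5}  B2 = {0, 5}  B3 = {0, 1}  B4 = {2, 3}  B5 = {4, 5}
Tree: B1–B2, B2–B3, B1–B4, B1–B5

Every bag has size at most 2, so the width is 2 − 1 = 1 and tw(G) ≤ 1. Since G has at least one edge (e.g. 3–5), it is not an edgeless graph, so tw(G) ≥ 1. The upper and lower bounds meet at 1, so that is the treewidth.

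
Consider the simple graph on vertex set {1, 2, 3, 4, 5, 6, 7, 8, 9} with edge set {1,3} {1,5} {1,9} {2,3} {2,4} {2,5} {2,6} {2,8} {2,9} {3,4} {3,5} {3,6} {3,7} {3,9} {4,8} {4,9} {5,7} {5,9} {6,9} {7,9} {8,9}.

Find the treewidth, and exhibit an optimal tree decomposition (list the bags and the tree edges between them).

Treewidth 3.
One optimal decomposition is:
Bags: B1 = {2, 3, 4, 9}  B2 = {2, 3, 5, 9}  B3 = {3, 5, 7, 9}  B4 = {1, 3, 5, 9}  B5 = {2, 4, 8, 9}  B6 = {2, 3, 6, 9}
Tree: B1–B2, B2–B3, B2–B4, B1–B5, B2–B6

Each bag holds 4 vertices, so the decomposition has width 3, which upper-bounds the treewidth. For the lower bound, the 4 vertices {2, 4, 8, 9} are pairwise adjacent, and any tree decomposition puts a clique entirely inside one bag — forcing width ≥ 3. Therefore the treewidth is 3.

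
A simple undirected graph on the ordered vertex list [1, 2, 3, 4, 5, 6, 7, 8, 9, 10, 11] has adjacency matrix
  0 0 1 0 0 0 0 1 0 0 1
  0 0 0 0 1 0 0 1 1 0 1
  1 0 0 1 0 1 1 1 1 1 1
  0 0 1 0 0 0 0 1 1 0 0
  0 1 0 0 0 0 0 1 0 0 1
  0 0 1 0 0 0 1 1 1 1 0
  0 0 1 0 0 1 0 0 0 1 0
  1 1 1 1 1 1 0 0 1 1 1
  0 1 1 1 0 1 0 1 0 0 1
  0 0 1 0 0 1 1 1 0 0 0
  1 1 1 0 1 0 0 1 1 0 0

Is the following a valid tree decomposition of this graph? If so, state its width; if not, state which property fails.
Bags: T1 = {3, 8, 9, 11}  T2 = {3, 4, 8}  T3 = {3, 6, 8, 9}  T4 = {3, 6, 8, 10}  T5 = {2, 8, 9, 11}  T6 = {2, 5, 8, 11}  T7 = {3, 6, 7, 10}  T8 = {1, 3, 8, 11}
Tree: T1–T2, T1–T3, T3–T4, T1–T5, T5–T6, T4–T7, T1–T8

A tree decomposition must satisfy three properties: every vertex lies in some bag; for every edge, both endpoints lie together in some bag; and for every vertex, the bags containing it form a connected subtree. Here edge (9,4) lies in no bag, so the decomposition is invalid.

No — edge (9,4) lies in no bag.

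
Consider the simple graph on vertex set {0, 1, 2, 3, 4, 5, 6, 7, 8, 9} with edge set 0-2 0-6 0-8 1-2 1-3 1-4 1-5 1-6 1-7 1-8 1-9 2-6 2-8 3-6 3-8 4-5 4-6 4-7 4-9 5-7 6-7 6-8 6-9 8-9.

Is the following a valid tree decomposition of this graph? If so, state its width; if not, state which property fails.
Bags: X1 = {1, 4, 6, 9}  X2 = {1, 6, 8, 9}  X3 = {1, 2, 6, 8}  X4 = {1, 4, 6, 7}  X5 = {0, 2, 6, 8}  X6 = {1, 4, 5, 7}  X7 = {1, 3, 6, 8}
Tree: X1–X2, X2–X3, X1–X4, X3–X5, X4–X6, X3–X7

Vertex coverage: the bags together contain {0, 1, 2, 3, 4, 5, 6, 7, 8, 9}, the full vertex set. Edge coverage: each edge of G has both endpoints in at least one bag. Running intersection: for every vertex, the bags containing it form a connected subtree. All three properties hold, so this is a valid tree decomposition of width max|bag| − 1 = 3, and hence tw(G) ≤ 3.

Yes; width 3.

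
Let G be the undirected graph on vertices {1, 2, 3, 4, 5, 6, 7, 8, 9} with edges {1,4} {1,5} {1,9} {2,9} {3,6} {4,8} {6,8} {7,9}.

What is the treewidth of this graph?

A width-1 tree decomposition is:
Bags: B1 = {1, 4}  B2 = {1, 5}  B3 = {1, 9}  B4 = {4, 8}  B5 = {6, 8}  B6 = {2, 9}  B7 = {3, 6}  B8 = {7, 9}
Tree: B1–B2, B2–B3, B1–B4, B4–B5, B3–B6, B5–B7, B6–B8
Each bag holds 2 vertices, so the decomposition has width 1, which upper-bounds the treewidth. G has an edge, so its treewidth is at least 1. The upper and lower bounds meet at 1, so that is the treewidth.

1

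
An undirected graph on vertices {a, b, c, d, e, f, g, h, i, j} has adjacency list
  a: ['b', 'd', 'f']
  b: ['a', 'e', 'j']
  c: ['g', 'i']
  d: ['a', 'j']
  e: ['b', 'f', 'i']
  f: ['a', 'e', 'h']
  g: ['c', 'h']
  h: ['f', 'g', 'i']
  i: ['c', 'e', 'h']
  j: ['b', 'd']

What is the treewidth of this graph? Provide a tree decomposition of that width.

Each bag holds 3 vertices, so the decomposition has width 2, which upper-bounds the treewidth. For the lower bound, G contains the cycle c–g–h–i–c, so G is not a forest; only forests have treewidth ≤ 1, hence tw(G) ≥ 2. Therefore the treewidth is 2.

Treewidth 2.
One such decomposition:
Bags: B1 = {c, g, i}  B2 = {g, h, i}  B3 = {e, h, i}  B4 = {e, f, h}  B5 = {b, e, f}  B6 = {a, b, f}  B7 = {a, b, j}  B8 = {a, d, j}
Tree: B1–B2, B2–B3, B3–B4, B4–B5, B5–B6, B6–B7, B7–B8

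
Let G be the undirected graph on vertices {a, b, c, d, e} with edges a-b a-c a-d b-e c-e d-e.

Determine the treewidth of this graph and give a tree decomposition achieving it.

Treewidth 2.
One such decomposition:
Bags: B1 = {a, b, e}  B2 = {a, c, e}  B3 = {a, d, e}
Tree: B1–B2, B2–B3

The largest bag has 3 vertices, giving width 2; this decomposition certifies tw(G) ≤ 2. Since a–b–e–c–a is a cycle in G, G is not acyclic. Forests are exactly the graphs of treewidth ≤ 1, so tw(G) ≥ 2. Hence tw(G) = 2 exactly.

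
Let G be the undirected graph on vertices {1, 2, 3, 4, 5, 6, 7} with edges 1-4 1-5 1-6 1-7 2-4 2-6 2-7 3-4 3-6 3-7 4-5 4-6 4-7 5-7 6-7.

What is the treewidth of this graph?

3

A width-3 tree decomposition is:
Bags: B1 = {1, 4, 6, 7}  B2 = {1, 4, 5, 7}  B3 = {3, 4, 6, 7}  B4 = {2, 4, 6, 7}
Tree: B1–B2, B1–B3, B3–B4
Every bag has size at most 4, so the width is 4 − 1 = 3 and tw(G) ≤ 3. On the other hand G contains the 4-clique {1, 4, 5, 7}. A clique must lie in a single bag of any decomposition, so no decomposition can have width below 3. Hence tw(G) = 3 exactly.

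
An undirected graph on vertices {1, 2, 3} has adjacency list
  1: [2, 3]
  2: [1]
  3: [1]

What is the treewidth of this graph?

1

A width-1 tree decomposition is:
Bags: B1 = {1, 3}  B2 = {1, 2}
Tree: B1–B2
Each bag holds 2 vertices, so the decomposition has width 1, which upper-bounds the treewidth. Since G has at least one edge (e.g. 1–3), it is not an edgeless graph, so tw(G) ≥ 1. The upper and lower bounds meet at 1, so that is the treewidth.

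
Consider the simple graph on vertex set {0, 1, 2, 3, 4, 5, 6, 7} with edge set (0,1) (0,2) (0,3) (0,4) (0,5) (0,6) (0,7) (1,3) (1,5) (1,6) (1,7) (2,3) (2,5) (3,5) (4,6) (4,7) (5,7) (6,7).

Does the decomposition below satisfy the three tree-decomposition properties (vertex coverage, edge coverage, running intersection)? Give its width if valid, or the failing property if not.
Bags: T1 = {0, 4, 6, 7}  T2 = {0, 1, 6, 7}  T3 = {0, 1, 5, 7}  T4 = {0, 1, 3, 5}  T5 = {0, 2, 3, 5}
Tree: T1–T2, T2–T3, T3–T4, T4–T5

Vertex coverage: the bags together contain {0, 1, 2, 3, 4, 5, 6, 7}, the full vertex set. Edge coverage: each edge of G has both endpoints in at least one bag. Running intersection: for every vertex, the bags containing it form a connected subtree. All three properties hold, so this is a valid tree decomposition of width max|bag| − 1 = 3, and hence tw(G) ≤ 3.

Yes; width 3.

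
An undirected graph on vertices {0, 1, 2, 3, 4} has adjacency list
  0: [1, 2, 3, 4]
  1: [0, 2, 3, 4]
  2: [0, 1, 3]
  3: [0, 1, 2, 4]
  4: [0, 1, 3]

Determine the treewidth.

3

A width-3 tree decomposition is:
Bags: B1 = {0, 1, 3, 4}  B2 = {0, 1, 2, 3}
Tree: B1–B2
Each bag holds 4 vertices, so the decomposition has width 3, which upper-bounds the treewidth. On the other hand G contains the 4-clique {0, 1, 2, 3}. A clique must lie in a single bag of any decomposition, so no decomposition can have width below 3. The upper and lower bounds meet at 3, so that is the treewidth.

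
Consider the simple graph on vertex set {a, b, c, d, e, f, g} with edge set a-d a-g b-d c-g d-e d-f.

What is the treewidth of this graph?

1

A width-1 tree decomposition is:
Bags: B1 = {a, d}  B2 = {a, g}  B3 = {d, f}  B4 = {d, e}  B5 = {b, d}  B6 = {c, g}
Tree: B1–B2, B1–B3, B3–B4, B4–B5, B2–B6
Every bag has size at most 2, so the width is 2 − 1 = 1 and tw(G) ≤ 1. Any graph with an edge has treewidth ≥ 1, and G has the edge d–a. Combining the bounds, tw(G) = 1.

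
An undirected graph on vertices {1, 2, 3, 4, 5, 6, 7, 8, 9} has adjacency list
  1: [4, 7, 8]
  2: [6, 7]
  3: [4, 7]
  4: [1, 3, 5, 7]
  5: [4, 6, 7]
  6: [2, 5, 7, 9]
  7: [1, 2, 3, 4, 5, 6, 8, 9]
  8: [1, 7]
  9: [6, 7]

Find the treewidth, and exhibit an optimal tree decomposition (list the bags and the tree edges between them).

Treewidth 2.
Bags: B1 = {1, 4, 7}  B2 = {3, 4, 7}  B3 = {4, 5, 7}  B4 = {5, 6, 7}  B5 = {1, 7, 8}  B6 = {2, 6, 7}  B7 = {6, 7, 9}
Tree: B1–B2, B2–B3, B3–B4, B1–B5, B4–B6, B6–B7

Each bag holds 3 vertices, so the decomposition has width 2, which upper-bounds the treewidth. For the lower bound, the 3 vertices {2, 6, 7} are pairwise adjacent, and any tree decomposition puts a clique entirely inside one bag — forcing width ≥ 2. Therefore the treewidth is 2.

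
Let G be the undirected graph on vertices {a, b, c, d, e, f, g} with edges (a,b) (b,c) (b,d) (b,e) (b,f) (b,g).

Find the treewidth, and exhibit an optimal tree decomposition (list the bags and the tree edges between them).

Treewidth 1.
One optimal decomposition is:
Bags: B1 = {b, f}  B2 = {b, c}  B3 = {a, b}  B4 = {b, g}  B5 = {b, d}  B6 = {b, e}
Tree: B1–B2, B1–B3, B3–B4, B4–B5, B5–B6

Each bag holds 2 vertices, so the decomposition has width 1, which upper-bounds the treewidth. Any graph with an edge has treewidth ≥ 1, and G has the edge f–b. The upper and lower bounds meet at 1, so that is the treewidth.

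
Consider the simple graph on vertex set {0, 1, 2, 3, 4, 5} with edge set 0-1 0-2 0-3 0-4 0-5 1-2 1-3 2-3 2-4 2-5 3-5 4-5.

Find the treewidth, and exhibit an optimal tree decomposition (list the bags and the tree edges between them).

Each bag holds 4 vertices, so the decomposition has width 3, which upper-bounds the treewidth. Conversely, {0, 1, 2, 3} is a clique of size 4, and the vertices of any clique must share a bag in every tree decomposition; so some bag has ≥ 4 vertices and tw(G) ≥ 3. Hence tw(G) = 3 exactly.

Treewidth 3.
One optimal decomposition is:
Bags: B1 = {0, 2, 4, 5}  B2 = {0, 2, 3, 5}  B3 = {0, 1, 2, 3}
Tree: B1–B2, B2–B3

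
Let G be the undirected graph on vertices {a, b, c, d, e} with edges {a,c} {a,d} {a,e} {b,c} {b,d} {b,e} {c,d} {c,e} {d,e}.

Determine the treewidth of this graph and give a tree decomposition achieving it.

Every bag has size at most 4, so the width is 4 − 1 = 3 and tw(G) ≤ 3. For the lower bound, the 4 vertices {a, c, d, e} are pairwise adjacent, and any tree decomposition puts a clique entirely inside one bag — forcing width ≥ 3. The upper and lower bounds meet at 3, so that is the treewidth.

Treewidth 3.
Bags: B1 = {a, c, d, e}  B2 = {b, c, d, e}
Tree: B1–B2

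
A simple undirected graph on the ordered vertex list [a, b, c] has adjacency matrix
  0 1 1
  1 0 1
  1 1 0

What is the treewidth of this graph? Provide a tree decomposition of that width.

Treewidth 2.
One optimal decomposition is:
Bags: B1 = {a, b, c}
Tree: (single bag)

A single bag containing all 3 vertices is trivially a valid decomposition of width 2. For the lower bound, the 3 vertices {a, b, c} are pairwise adjacent, and any tree decomposition puts a clique entirely inside one bag — forcing width ≥ 2. Therefore the treewidth is 2.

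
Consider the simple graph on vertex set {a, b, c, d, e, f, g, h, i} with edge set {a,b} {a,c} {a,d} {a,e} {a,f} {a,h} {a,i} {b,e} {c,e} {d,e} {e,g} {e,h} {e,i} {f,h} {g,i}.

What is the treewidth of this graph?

A width-2 tree decomposition is:
Bags: B1 = {a, e, i}  B2 = {a, c, e}  B3 = {a, b, e}  B4 = {a, d, e}  B5 = {e, g, i}  B6 = {a, e, h}  B7 = {a, f, h}
Tree: B1–B2, B1–B3, B3–B4, B1–B5, B4–B6, B6–B7
Each bag holds 3 vertices, so the decomposition has width 2, which upper-bounds the treewidth. For the lower bound, the 3 vertices {e, g, i} are pairwise adjacent, and any tree decomposition puts a clique entirely inside one bag — forcing width ≥ 2. Combining the bounds, tw(G) = 2.

2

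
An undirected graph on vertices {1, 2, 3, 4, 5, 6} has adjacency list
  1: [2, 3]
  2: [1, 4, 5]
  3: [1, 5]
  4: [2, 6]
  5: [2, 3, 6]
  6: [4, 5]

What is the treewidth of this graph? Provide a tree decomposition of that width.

Each bag holds 3 vertices, so the decomposition has width 2, which upper-bounds the treewidth. Since 3–1–2–5–3 is a cycle in G, G is not acyclic. Forests are exactly the graphs of treewidth ≤ 1, so tw(G) ≥ 2. The upper and lower bounds meet at 2, so that is the treewidth.

Treewidth 2.
One optimal decomposition is:
Bags: B1 = {1, 3, 5}  B2 = {1, 2, 5}  B3 = {2, 5, 6}  B4 = {2, 4, 6}
Tree: B1–B2, B2–B3, B3–B4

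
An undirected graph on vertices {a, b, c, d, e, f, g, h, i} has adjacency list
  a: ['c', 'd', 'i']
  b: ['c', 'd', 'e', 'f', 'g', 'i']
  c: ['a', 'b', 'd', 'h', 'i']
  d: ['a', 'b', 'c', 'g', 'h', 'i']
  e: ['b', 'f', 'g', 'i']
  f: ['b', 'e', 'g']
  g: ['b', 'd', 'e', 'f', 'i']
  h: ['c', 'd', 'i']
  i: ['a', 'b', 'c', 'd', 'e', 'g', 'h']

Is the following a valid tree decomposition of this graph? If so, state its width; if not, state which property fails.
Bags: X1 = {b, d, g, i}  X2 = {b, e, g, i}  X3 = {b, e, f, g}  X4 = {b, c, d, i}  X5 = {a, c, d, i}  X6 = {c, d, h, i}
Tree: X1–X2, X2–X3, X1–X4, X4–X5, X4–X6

Yes; width 3.

Checking the three conditions: (i) the bags cover all of {a, b, c, d, e, f, g, h, i}; (ii) for each edge, some bag contains both endpoints; (iii) the bags containing any fixed vertex form a subtree. All hold, so the decomposition is valid with width 4 − 1 = 3.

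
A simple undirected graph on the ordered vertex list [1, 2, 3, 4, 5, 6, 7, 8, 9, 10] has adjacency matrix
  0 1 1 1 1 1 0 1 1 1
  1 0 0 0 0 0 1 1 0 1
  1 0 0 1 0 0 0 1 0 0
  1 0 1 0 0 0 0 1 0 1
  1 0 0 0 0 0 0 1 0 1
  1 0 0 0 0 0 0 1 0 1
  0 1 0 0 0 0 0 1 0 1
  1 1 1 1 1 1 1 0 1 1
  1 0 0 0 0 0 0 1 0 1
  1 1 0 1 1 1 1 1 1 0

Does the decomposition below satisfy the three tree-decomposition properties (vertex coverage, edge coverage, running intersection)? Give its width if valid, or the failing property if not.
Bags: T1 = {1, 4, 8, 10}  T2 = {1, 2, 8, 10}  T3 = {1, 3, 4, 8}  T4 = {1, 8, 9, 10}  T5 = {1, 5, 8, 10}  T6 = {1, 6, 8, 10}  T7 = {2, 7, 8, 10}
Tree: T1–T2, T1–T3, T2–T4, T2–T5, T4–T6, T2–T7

Yes; width 3.

Vertex coverage: the bags together contain {1, 2, 3, 4, 5, 6, 7, 8, 9, 10}, the full vertex set. Edge coverage: each edge of G has both endpoints in at least one bag. Running intersection: for every vertex, the bags containing it form a connected subtree. All three properties hold, so this is a valid tree decomposition of width max|bag| − 1 = 3, and hence tw(G) ≤ 3.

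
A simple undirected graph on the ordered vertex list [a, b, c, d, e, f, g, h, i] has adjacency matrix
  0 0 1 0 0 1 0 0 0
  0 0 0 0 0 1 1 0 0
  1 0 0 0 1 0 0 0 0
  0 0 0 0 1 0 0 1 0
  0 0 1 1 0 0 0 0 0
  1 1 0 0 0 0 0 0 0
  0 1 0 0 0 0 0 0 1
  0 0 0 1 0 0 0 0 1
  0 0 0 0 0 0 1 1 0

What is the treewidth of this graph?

A width-2 tree decomposition is:
Bags: B1 = {b, g, i}  B2 = {b, h, i}  B3 = {b, d, h}  B4 = {b, d, e}  B5 = {b, c, e}  B6 = {a, b, c}  B7 = {a, b, f}
Tree: B1–B2, B2–B3, B3–B4, B4–B5, B5–B6, B6–B7
The largest bag has 3 vertices, giving width 2; this decomposition certifies tw(G) ≤ 2. For the lower bound, G contains the cycle b–g–i–h–d–e–c–a–f–b, so G is not a forest; only forests have treewidth ≤ 1, hence tw(G) ≥ 2. Combining the bounds, tw(G) = 2.

2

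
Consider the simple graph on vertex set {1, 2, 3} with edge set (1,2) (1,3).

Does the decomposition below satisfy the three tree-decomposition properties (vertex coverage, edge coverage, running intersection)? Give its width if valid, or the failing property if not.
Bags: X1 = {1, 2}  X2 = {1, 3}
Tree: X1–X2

Checking the three conditions: (i) the bags cover all of {1, 2, 3}; (ii) for each edge, some bag contains both endpoints; (iii) the bags containing any fixed vertex form a subtree. All hold, so the decomposition is valid with width 2 − 1 = 1.

Yes; width 1.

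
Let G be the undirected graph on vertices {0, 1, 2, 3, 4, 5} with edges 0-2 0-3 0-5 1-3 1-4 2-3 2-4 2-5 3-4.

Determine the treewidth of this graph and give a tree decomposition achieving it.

Every bag has size at most 3, so the width is 3 − 1 = 2 and tw(G) ≤ 2. Conversely, {1, 3, 4} is a clique of size 3, and the vertices of any clique must share a bag in every tree decomposition; so some bag has ≥ 3 vertices and tw(G) ≥ 2. Combining the bounds, tw(G) = 2.

Treewidth 2.
One optimal decomposition is:
Bags: B1 = {1, 3, 4}  B2 = {2, 3, 4}  B3 = {0, 2, 3}  B4 = {0, 2, 5}
Tree: B1–B2, B2–B3, B3–B4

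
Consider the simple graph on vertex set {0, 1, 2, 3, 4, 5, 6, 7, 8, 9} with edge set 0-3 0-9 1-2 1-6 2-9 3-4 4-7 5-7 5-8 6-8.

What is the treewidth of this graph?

A width-2 tree decomposition is:
Bags: B1 = {4, 5, 7}  B2 = {3, 4, 5}  B3 = {0, 3, 5}  B4 = {0, 5, 9}  B5 = {2, 5, 9}  B6 = {1, 2, 5}  B7 = {1, 5, 6}  B8 = {5, 6, 8}
Tree: B1–B2, B2–B3, B3–B4, B4–B5, B5–B6, B6–B7, B7–B8
Every bag has size at most 3, so the width is 3 − 1 = 2 and tw(G) ≤ 2. The edges 5–7–4–3–0–9–2–1–6–8–5 form a cycle, so G is not a tree and its treewidth is at least 2. Combining the bounds, tw(G) = 2.

2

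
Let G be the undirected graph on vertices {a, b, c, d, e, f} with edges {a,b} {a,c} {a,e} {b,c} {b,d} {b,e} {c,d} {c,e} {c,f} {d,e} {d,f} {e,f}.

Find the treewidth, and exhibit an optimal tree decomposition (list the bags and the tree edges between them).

Treewidth 3.
One such decomposition:
Bags: B1 = {a, b, c, e}  B2 = {b, c, d, e}  B3 = {c, d, e, f}
Tree: B1–B2, B2–B3

The largest bag has 4 vertices, giving width 3; this decomposition certifies tw(G) ≤ 3. Conversely, {c, d, e, f} is a clique of size 4, and the vertices of any clique must share a bag in every tree decomposition; so some bag has ≥ 4 vertices and tw(G) ≥ 3. The upper and lower bounds meet at 3, so that is the treewidth.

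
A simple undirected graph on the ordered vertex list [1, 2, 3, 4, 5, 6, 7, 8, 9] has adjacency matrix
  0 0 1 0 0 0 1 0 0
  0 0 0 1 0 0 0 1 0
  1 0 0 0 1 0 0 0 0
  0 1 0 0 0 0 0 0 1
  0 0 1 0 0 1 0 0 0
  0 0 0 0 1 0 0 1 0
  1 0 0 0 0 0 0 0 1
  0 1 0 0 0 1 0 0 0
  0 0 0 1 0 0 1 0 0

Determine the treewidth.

2

A width-2 tree decomposition is:
Bags: B1 = {1, 3, 5}  B2 = {1, 5, 7}  B3 = {5, 7, 9}  B4 = {4, 5, 9}  B5 = {2, 4, 5}  B6 = {2, 5, 8}  B7 = {5, 6, 8}
Tree: B1–B2, B2–B3, B3–B4, B4–B5, B5–B6, B6–B7
Each bag holds 3 vertices, so the decomposition has width 2, which upper-bounds the treewidth. Since 5–3–1–7–9–4–2–8–6–5 is a cycle in G, G is not acyclic. Forests are exactly the graphs of treewidth ≤ 1, so tw(G) ≥ 2. The upper and lower bounds meet at 2, so that is the treewidth.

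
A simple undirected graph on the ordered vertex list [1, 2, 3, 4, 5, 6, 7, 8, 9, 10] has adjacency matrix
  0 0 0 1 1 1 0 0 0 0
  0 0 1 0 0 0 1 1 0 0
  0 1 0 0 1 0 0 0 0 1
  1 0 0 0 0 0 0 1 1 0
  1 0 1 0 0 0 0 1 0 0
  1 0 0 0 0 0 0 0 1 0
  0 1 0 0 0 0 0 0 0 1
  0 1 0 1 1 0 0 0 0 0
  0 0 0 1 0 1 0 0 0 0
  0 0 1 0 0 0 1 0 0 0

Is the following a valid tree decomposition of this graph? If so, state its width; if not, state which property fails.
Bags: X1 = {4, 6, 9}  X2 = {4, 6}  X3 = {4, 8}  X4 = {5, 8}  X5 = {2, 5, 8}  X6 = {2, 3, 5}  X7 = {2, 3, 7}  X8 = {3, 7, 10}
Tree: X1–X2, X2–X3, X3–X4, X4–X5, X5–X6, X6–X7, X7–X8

A tree decomposition must satisfy three properties: every vertex lies in some bag; for every edge, both endpoints lie together in some bag; and for every vertex, the bags containing it form a connected subtree. Here vertex 1 appears in no bag, so the decomposition is invalid.

No — vertex 1 appears in no bag.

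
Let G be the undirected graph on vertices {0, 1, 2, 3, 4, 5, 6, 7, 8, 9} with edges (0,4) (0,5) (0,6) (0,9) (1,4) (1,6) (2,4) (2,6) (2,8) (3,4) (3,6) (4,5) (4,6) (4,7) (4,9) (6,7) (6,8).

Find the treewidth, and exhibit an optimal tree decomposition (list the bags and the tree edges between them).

Each bag holds 3 vertices, so the decomposition has width 2, which upper-bounds the treewidth. For the lower bound, the 3 vertices {2, 6, 8} are pairwise adjacent, and any tree decomposition puts a clique entirely inside one bag — forcing width ≥ 2. Hence tw(G) = 2 exactly.

Treewidth 2.
One optimal decomposition is:
Bags: B1 = {3, 4, 6}  B2 = {1, 4, 6}  B3 = {0, 4, 6}  B4 = {2, 4, 6}  B5 = {4, 6, 7}  B6 = {0, 4, 9}  B7 = {2, 6, 8}  B8 = {0, 4, 5}
Tree: B1–B2, B2–B3, B1–B4, B2–B5, B3–B6, B4–B7, B3–B8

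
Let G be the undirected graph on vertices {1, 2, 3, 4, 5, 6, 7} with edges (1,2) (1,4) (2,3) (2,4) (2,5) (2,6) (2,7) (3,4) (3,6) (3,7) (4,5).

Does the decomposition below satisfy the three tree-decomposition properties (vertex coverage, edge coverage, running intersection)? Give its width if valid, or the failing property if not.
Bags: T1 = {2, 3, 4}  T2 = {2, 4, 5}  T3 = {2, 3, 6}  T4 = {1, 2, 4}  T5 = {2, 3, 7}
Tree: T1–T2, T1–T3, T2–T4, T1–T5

Yes; width 2.

Checking the three conditions: (i) the bags cover all of {1, 2, 3, 4, 5, 6, 7}; (ii) for each edge, some bag contains both endpoints; (iii) the bags containing any fixed vertex form a subtree. All hold, so the decomposition is valid with width 3 − 1 = 2.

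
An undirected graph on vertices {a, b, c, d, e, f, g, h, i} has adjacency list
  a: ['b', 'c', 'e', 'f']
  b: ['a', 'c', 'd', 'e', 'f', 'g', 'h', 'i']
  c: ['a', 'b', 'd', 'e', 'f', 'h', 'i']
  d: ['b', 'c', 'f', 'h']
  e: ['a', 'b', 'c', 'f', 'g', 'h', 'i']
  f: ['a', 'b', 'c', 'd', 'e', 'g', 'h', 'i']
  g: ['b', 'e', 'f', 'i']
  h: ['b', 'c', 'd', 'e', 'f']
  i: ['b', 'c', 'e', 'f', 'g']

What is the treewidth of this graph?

A width-4 tree decomposition is:
Bags: B1 = {a, b, c, e, f}  B2 = {b, c, e, f, i}  B3 = {b, c, e, f, h}  B4 = {b, c, d, f, h}  B5 = {b, e, f, g, i}
Tree: B1–B2, B2–B3, B3–B4, B2–B5
Each bag holds 5 vertices, so the decomposition has width 4, which upper-bounds the treewidth. Conversely, {b, e, f, g, i} is a clique of size 5, and the vertices of any clique must share a bag in every tree decomposition; so some bag has ≥ 5 vertices and tw(G) ≥ 4. The upper and lower bounds meet at 4, so that is the treewidth.

4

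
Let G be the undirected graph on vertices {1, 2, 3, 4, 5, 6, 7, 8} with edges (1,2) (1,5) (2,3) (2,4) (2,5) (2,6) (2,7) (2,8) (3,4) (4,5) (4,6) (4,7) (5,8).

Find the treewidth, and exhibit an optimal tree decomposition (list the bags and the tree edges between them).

Treewidth 2.
Bags: B1 = {2, 5, 8}  B2 = {2, 4, 5}  B3 = {1, 2, 5}  B4 = {2, 4, 6}  B5 = {2, 4, 7}  B6 = {2, 3, 4}
Tree: B1–B2, B2–B3, B2–B4, B4–B5, B5–B6

Every bag has size at most 3, so the width is 3 − 1 = 2 and tw(G) ≤ 2. For the lower bound, the 3 vertices {2, 5, 8} are pairwise adjacent, and any tree decomposition puts a clique entirely inside one bag — forcing width ≥ 2. The upper and lower bounds meet at 2, so that is the treewidth.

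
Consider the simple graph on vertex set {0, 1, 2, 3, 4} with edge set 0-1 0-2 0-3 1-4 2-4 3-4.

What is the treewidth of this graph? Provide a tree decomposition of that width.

The largest bag has 3 vertices, giving width 2; this decomposition certifies tw(G) ≤ 2. The edges 2–0–3–4–2 form a cycle, so G is not a tree and its treewidth is at least 2. Combining the bounds, tw(G) = 2.

Treewidth 2.
One such decomposition:
Bags: B1 = {0, 2, 4}  B2 = {0, 3, 4}  B3 = {0, 1, 4}
Tree: B1–B2, B2–B3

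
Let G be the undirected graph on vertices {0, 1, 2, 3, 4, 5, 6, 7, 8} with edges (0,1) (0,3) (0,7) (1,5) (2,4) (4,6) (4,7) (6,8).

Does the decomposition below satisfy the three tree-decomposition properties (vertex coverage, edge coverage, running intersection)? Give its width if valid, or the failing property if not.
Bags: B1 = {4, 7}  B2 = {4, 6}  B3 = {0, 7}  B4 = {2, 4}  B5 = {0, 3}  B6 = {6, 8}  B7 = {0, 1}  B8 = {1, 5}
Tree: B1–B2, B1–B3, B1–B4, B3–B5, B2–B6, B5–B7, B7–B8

Checking the three conditions: (i) the bags cover all of {0, 1, 2, 3, 4, 5, 6, 7, 8}; (ii) for each edge, some bag contains both endpoints; (iii) the bags containing any fixed vertex form a subtree. All hold, so the decomposition is valid with width 2 − 1 = 1.

Yes; width 1.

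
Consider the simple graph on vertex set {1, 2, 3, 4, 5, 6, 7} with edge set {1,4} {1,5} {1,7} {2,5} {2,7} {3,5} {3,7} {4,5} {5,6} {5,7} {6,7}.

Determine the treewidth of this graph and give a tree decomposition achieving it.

The largest bag has 3 vertices, giving width 2; this decomposition certifies tw(G) ≤ 2. For the lower bound, the 3 vertices {1, 4, 5} are pairwise adjacent, and any tree decomposition puts a clique entirely inside one bag — forcing width ≥ 2. Hence tw(G) = 2 exactly.

Treewidth 2.
Bags: B1 = {1, 4, 5}  B2 = {1, 5, 7}  B3 = {2, 5, 7}  B4 = {3, 5, 7}  B5 = {5, 6, 7}
Tree: B1–B2, B2–B3, B3–B4, B3–B5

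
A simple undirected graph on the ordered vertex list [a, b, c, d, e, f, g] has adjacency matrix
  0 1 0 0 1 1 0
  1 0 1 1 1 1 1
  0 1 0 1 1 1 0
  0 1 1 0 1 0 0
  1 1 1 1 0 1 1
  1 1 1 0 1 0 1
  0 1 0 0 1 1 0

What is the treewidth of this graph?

3

A width-3 tree decomposition is:
Bags: B1 = {b, e, f, g}  B2 = {a, b, e, f}  B3 = {b, c, e, f}  B4 = {b, c, d, e}
Tree: B1–B2, B1–B3, B3–B4
The largest bag has 4 vertices, giving width 3; this decomposition certifies tw(G) ≤ 3. Conversely, {b, c, d, e} is a clique of size 4, and the vertices of any clique must share a bag in every tree decomposition; so some bag has ≥ 4 vertices and tw(G) ≥ 3. Hence tw(G) = 3 exactly.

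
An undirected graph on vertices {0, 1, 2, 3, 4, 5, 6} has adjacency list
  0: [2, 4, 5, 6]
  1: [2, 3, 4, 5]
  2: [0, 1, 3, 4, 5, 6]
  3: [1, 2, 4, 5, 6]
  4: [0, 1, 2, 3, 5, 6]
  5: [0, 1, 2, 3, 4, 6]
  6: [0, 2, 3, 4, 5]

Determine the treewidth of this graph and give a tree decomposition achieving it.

Each bag holds 5 vertices, so the decomposition has width 4, which upper-bounds the treewidth. On the other hand G contains the 5-clique {0, 2, 4, 5, 6}. A clique must lie in a single bag of any decomposition, so no decomposition can have width below 4. Hence tw(G) = 4 exactly.

Treewidth 4.
One optimal decomposition is:
Bags: B1 = {2, 3, 4, 5, 6}  B2 = {0, 2, 4, 5, 6}  B3 = {1, 2, 3, 4, 5}
Tree: B1–B2, B1–B3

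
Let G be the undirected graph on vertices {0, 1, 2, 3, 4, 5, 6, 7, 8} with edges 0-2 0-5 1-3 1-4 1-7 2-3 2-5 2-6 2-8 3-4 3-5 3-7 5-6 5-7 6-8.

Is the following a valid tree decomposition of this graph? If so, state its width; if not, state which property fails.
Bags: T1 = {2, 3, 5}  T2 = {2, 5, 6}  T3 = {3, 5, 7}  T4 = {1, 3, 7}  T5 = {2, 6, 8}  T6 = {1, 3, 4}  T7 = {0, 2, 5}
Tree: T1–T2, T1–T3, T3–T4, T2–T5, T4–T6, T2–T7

Checking the three conditions: (i) the bags cover all of {0, 1, 2, 3, 4, 5, 6, 7, 8}; (ii) for each edge, some bag contains both endpoints; (iii) the bags containing any fixed vertex form a subtree. All hold, so the decomposition is valid with width 3 − 1 = 2.

Yes; width 2.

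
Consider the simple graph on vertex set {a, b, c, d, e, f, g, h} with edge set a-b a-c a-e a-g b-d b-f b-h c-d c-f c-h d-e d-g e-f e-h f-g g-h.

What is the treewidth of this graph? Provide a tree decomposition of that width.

Every bag has size at most 5, so the width is 5 − 1 = 4 and tw(G) ≤ 4. For the lower bound: the 5 vertex sets {b,f}, {g,h}, {a,e}, {d}, {c} are disjoint, each induces a connected subgraph, and every pair is joined by at least one edge of G. Contracting each set to a single vertex therefore yields K_{5} as a minor, and since treewidth is minor-monotone, tw(G) ≥ tw(K_{5}) = 4. Hence tw(G) = 4 exactly.

Treewidth 4.
Bags: B1 = {a, b, d, f, h}  B2 = {a, d, f, g, h}  B3 = {a, d, e, f, h}  B4 = {a, c, d, f, h}
Tree: B1–B2, B2–B3, B3–B4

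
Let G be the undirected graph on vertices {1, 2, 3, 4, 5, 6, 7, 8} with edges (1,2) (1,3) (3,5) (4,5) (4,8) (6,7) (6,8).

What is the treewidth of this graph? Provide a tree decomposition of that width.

Treewidth 1.
One such decomposition:
Bags: B1 = {6, 7}  B2 = {6, 8}  B3 = {4, 8}  B4 = {4, 5}  B5 = {3, 5}  B6 = {1, 3}  B7 = {1, 2}
Tree: B1–B2, B2–B3, B3–B4, B4–B5, B5–B6, B6–B7

Each bag holds 2 vertices, so the decomposition has width 1, which upper-bounds the treewidth. G has an edge, so its treewidth is at least 1. Hence tw(G) = 1 exactly.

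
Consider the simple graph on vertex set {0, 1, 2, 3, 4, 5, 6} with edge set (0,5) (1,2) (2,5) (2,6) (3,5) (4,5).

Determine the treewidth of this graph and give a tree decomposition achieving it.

Treewidth 1.
Bags: B1 = {0, 5}  B2 = {3, 5}  B3 = {2, 5}  B4 = {1, 2}  B5 = {2, 6}  B6 = {4, 5}
Tree: B1–B2, B2–B3, B3–B4, B4–B5, B1–B6

Every bag has size at most 2, so the width is 2 − 1 = 1 and tw(G) ≤ 1. G has an edge, so its treewidth is at least 1. Combining the bounds, tw(G) = 1.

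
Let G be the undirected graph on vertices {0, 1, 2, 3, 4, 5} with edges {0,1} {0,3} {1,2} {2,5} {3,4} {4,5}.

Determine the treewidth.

2

A width-2 tree decomposition is:
Bags: B1 = {0, 1, 3}  B2 = {1, 2, 3}  B3 = {2, 3, 5}  B4 = {3, 4, 5}
Tree: B1–B2, B2–B3, B3–B4
Each bag holds 3 vertices, so the decomposition has width 2, which upper-bounds the treewidth. Since 3–0–1–2–5–4–3 is a cycle in G, G is not acyclic. Forests are exactly the graphs of treewidth ≤ 1, so tw(G) ≥ 2. The upper and lower bounds meet at 2, so that is the treewidth.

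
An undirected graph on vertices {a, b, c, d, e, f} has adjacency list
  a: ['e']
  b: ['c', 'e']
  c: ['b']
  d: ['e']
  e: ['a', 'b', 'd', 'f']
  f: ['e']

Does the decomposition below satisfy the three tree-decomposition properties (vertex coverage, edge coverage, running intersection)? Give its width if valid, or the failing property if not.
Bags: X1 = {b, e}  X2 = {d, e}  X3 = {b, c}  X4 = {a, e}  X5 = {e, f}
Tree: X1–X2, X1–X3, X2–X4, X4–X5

Yes; width 1.

Every vertex of G appears in some bag (union = {a, b, c, d, e, f}); every edge is covered by a bag; and for each vertex v the set of bags containing v is connected in the bag tree. The decomposition is therefore valid. The largest bag has 2 vertices, so the width is 1.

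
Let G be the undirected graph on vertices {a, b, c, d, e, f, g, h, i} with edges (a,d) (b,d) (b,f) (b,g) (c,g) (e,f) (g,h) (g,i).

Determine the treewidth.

A width-1 tree decomposition is:
Bags: B1 = {b, g}  B2 = {b, d}  B3 = {a, d}  B4 = {g, i}  B5 = {b, f}  B6 = {g, h}  B7 = {e, f}  B8 = {c, g}
Tree: B1–B2, B2–B3, B1–B4, B1–B5, B1–B6, B5–B7, B6–B8
The largest bag has 2 vertices, giving width 1; this decomposition certifies tw(G) ≤ 1. Since G has at least one edge (e.g. g–b), it is not an edgeless graph, so tw(G) ≥ 1. Therefore the treewidth is 1.

1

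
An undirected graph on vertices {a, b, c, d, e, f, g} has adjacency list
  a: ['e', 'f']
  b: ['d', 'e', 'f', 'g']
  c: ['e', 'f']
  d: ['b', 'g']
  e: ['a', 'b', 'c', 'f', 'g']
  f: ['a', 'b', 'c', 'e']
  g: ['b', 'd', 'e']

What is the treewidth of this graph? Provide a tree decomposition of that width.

Each bag holds 3 vertices, so the decomposition has width 2, which upper-bounds the treewidth. Conversely, {b, d, g} is a clique of size 3, and the vertices of any clique must share a bag in every tree decomposition; so some bag has ≥ 3 vertices and tw(G) ≥ 2. Combining the bounds, tw(G) = 2.

Treewidth 2.
Bags: B1 = {b, d, g}  B2 = {b, e, g}  B3 = {b, e, f}  B4 = {a, e, f}  B5 = {c, e, f}
Tree: B1–B2, B2–B3, B3–B4, B3–B5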